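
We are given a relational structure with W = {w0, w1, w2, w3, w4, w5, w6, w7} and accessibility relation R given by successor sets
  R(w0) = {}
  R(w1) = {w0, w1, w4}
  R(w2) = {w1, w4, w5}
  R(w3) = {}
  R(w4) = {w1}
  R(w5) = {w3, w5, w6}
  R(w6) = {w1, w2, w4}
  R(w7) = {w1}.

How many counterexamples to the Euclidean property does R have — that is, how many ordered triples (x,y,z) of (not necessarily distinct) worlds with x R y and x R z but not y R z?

20

Enumerating: (w1,w0,w0), (w1,w0,w1), (w1,w0,w4), (w1,w4,w0), (w1,w4,w4), (w2,w1,w5), (w2,w4,w4), (w2,w4,w5), (w2,w5,w1), (w2,w5,w4), (w5,w3,w3), (w5,w3,w5), … and 8 more.
Total: 20.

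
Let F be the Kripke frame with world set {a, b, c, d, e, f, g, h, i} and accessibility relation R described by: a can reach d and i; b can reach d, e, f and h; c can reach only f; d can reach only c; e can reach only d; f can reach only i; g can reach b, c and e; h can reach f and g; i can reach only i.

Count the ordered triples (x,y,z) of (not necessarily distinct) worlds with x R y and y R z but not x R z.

Enumerating: (a,d,c), (b,d,c), (b,f,i), (b,h,g), (c,f,i), (d,c,f), (e,d,c), (g,b,d), (g,b,f), (g,b,h), (g,c,f), (g,e,d), (h,f,i), (h,g,b), (h,g,c), (h,g,e).

16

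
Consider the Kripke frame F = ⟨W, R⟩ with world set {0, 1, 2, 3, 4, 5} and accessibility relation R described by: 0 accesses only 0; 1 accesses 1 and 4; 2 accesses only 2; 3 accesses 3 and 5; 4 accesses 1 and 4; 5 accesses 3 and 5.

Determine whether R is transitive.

Transitive: yes — every two-step R-path is closed by a direct edge.

Yes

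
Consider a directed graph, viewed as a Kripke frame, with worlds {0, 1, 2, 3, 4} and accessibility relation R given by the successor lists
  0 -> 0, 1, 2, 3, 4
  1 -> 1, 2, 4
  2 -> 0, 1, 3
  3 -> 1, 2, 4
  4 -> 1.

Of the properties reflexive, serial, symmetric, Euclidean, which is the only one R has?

serial

Reflexive: no — 2 is not related to itself.
Serial: yes — every world has a successor (e.g. 0 R 0).
Symmetric: no — 0 R 1 but not 1 R 0.
Euclidean: no — 0 R 1 and 0 R 3, but not 1 R 3.
Only serial holds.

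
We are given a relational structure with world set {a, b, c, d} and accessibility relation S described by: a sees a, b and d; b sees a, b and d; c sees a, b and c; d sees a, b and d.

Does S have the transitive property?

Transitive: no — c S a and a S d, but not c S d.

No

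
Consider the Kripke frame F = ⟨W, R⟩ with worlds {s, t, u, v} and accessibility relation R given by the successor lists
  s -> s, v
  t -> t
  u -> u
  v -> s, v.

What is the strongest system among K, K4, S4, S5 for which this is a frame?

Transitive (axiom 4): yes — every two-step R-path is closed by a direct edge.
Reflexive (axiom T): yes — every world is R-related to itself.
Euclidean (axiom 5): yes — any two successors of a common world are R-related.
So F validates K, K4, S4, S5. The strongest is S5.

S5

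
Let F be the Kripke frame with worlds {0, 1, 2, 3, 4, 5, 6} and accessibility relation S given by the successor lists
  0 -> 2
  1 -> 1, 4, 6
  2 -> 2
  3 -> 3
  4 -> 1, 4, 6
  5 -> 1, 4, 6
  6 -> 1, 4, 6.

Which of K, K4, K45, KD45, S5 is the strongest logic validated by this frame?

Transitive (axiom 4): yes — every two-step S-path is closed by a direct edge.
Euclidean (axiom 5): yes — any two successors of a common world are S-related.
Serial (axiom D): yes — every world has a successor (e.g. 0 S 2).
Reflexive (axiom T): no — 0 is not related to itself.
So F validates K, K4, K45, KD45; S5 would additionally require S to be reflexive. The strongest is KD45.

KD45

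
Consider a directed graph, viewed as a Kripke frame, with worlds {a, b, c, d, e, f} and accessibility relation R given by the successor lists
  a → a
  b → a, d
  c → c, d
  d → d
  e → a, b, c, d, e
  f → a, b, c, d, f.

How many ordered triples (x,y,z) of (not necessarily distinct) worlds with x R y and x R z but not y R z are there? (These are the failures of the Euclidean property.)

31

Enumerating: (b,a,d), (b,d,a), (c,d,c), (e,a,b), (e,a,c), (e,a,d), (e,a,e), (e,b,b), (e,b,c), (e,b,e), (e,c,a), (e,c,b), … and 19 more.
Total: 31.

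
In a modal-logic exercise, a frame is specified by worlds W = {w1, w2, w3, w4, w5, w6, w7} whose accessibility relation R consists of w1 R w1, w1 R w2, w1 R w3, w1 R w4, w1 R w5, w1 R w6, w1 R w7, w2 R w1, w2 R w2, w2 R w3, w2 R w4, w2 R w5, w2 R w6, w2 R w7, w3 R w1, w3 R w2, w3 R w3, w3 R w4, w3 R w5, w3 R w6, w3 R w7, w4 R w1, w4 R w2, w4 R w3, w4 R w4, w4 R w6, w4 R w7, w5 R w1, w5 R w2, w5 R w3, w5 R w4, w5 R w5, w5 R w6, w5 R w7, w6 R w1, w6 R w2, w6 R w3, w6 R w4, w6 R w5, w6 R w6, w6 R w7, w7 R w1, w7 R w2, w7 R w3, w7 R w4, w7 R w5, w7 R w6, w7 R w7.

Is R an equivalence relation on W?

No

Reflexive: yes — every world is R-related to itself.
Symmetric: no — w5 R w4 but not w4 R w5.
Transitive: no — w4 R w1 and w1 R w5, but not w4 R w5.
So R is not an equivalence relation.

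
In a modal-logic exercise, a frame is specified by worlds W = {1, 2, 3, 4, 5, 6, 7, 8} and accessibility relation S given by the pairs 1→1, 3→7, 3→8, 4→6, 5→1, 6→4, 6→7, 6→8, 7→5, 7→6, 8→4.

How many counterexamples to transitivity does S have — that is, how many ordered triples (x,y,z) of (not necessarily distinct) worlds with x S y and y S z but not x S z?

Enumerating: (3,7,5), (3,7,6), (3,8,4), (4,6,4), (4,6,7), (4,6,8), (6,4,6), (6,7,5), (6,7,6), (7,5,1), (7,6,4), (7,6,7), (7,6,8), (8,4,6).

14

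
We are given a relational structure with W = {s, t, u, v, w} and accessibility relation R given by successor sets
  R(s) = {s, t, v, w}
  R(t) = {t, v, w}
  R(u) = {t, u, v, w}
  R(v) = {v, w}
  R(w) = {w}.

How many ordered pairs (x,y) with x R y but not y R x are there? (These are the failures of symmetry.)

Enumerating: (s,t), (s,v), (s,w), (t,v), (t,w), (u,t), (u,v), (u,w), (v,w).

9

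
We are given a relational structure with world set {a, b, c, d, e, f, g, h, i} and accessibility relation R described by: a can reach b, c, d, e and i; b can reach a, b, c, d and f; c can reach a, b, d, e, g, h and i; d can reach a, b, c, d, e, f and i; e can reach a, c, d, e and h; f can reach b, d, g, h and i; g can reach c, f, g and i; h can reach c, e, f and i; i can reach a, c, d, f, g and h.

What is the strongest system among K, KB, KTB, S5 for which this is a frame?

KB

Symmetric (axiom B): yes — every pair in R has its reverse in R.
Reflexive (axiom T): no — a is not related to itself.
Euclidean (axiom 5): no — a R b and a R e, but not b R e.
So F validates K, KB; KTB would additionally require R to be reflexive. The strongest is KB.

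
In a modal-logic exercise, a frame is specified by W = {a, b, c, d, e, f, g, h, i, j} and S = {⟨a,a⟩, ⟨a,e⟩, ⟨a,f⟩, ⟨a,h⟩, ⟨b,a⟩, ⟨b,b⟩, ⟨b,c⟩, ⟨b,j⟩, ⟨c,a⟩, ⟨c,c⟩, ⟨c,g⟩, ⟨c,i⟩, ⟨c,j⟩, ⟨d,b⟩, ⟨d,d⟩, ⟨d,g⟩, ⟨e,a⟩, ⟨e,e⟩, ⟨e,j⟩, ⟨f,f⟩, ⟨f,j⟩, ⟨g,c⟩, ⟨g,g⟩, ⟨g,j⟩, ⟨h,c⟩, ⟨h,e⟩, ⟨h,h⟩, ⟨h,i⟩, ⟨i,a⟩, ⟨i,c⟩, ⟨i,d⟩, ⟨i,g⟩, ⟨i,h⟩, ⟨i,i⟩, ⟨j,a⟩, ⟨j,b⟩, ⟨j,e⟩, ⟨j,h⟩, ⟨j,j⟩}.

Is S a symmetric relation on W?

No

Symmetric: no — a S f but not f S a.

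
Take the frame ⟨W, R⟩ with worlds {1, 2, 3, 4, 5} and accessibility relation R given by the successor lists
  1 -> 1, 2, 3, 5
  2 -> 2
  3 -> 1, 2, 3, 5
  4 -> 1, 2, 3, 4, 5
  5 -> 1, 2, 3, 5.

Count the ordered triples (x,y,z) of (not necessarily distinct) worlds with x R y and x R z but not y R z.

16

Enumerating: (1,2,1), (1,2,3), (1,2,5), (3,2,1), (3,2,3), (3,2,5), (4,1,4), (4,2,1), (4,2,3), (4,2,4), (4,2,5), (4,3,4), (4,5,4), (5,2,1), (5,2,3), (5,2,5).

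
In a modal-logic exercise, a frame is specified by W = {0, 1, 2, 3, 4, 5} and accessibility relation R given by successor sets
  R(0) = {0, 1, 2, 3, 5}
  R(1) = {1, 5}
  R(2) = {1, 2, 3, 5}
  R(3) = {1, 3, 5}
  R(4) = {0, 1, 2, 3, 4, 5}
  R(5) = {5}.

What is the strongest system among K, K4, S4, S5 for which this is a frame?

Transitive (axiom 4): yes — every two-step R-path is closed by a direct edge.
Reflexive (axiom T): yes — every world is R-related to itself.
Euclidean (axiom 5): no — 0 R 1 and 0 R 2, but not 1 R 2.
So F validates K, K4, S4; S5 would additionally require R to be Euclidean. The strongest is S4.

S4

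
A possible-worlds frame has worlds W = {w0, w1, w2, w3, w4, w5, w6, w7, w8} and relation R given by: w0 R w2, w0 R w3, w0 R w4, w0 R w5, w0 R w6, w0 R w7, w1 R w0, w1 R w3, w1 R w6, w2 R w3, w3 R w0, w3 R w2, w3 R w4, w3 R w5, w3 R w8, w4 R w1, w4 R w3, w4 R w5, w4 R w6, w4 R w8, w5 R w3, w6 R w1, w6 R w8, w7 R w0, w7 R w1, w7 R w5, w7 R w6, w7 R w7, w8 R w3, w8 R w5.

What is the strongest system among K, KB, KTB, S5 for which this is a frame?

Symmetric (axiom B): no — w0 R w2 but not w2 R w0.
Reflexive (axiom T): no — w0 is not related to itself.
Euclidean (axiom 5): no — w0 R w2 and w0 R w4, but not w2 R w4.
So F validates K; KB would additionally require R to be symmetric. The strongest is K.

K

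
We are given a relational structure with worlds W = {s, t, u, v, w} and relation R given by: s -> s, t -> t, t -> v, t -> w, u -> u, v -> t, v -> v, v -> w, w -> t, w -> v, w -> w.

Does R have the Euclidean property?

Yes

Euclidean: yes — any two successors of a common world are R-related.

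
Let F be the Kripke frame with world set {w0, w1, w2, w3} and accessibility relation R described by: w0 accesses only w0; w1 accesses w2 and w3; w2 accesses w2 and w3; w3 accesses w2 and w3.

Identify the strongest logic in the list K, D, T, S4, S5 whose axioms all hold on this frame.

Serial (axiom D): yes — every world has a successor (e.g. w0 R w0).
Reflexive (axiom T): no — w1 is not related to itself.
Transitive (axiom 4): yes — every two-step R-path is closed by a direct edge.
Euclidean (axiom 5): yes — any two successors of a common world are R-related.
So F validates K, D; T would additionally require R to be reflexive. The strongest is D.

D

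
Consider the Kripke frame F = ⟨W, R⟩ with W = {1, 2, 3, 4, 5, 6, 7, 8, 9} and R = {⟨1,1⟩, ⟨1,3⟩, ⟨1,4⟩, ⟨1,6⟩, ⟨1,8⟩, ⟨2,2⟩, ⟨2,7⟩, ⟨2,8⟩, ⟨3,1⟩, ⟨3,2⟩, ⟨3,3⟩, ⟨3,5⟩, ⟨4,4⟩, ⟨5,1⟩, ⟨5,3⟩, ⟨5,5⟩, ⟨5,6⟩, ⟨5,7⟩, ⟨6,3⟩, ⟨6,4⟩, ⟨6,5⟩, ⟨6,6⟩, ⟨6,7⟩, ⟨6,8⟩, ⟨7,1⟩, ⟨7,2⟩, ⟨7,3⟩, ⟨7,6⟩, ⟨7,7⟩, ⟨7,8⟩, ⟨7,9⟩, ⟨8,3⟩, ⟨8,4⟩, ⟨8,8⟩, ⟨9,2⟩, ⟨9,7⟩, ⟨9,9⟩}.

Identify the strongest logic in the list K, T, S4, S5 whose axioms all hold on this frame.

Reflexive (axiom T): yes — every world is R-related to itself.
Transitive (axiom 4): no — 1 R 3 and 3 R 2, but not 1 R 2.
Euclidean (axiom 5): no — 1 R 3 and 1 R 4, but not 3 R 4.
So F validates K, T; S4 would additionally require R to be transitive. The strongest is T.

T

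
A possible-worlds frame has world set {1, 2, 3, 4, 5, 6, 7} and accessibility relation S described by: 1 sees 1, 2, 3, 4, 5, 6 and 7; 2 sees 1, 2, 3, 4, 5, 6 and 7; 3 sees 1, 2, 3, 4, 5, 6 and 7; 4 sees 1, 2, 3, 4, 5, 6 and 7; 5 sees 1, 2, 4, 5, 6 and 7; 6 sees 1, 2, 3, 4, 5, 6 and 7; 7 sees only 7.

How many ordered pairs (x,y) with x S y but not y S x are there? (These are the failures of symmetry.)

Enumerating: (1,7), (2,7), (3,5), (3,7), (4,7), (5,7), (6,7).

7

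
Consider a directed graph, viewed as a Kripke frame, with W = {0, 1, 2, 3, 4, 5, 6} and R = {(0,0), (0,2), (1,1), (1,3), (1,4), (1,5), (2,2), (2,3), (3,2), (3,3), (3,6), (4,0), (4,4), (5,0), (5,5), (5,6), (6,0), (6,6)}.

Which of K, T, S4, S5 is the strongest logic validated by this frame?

Reflexive (axiom T): yes — every world is R-related to itself.
Transitive (axiom 4): no — 0 R 2 and 2 R 3, but not 0 R 3.
Euclidean (axiom 5): no — 1 R 3 and 1 R 4, but not 3 R 4.
So F validates K, T; S4 would additionally require R to be transitive. The strongest is T.

T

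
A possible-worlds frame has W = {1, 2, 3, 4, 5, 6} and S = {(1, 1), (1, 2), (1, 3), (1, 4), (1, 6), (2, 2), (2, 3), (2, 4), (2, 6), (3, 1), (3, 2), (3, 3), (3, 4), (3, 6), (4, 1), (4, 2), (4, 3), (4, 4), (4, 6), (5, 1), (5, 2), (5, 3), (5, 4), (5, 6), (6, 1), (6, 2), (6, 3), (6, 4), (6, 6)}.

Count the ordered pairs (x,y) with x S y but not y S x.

6

Enumerating: (1,2), (5,1), (5,2), (5,3), (5,4), (5,6).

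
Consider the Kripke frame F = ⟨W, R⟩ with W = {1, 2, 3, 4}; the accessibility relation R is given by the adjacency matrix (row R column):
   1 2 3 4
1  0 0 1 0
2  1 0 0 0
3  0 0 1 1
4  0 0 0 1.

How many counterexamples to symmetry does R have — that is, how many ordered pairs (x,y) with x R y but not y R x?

3

Enumerating: (1,3), (2,1), (3,4).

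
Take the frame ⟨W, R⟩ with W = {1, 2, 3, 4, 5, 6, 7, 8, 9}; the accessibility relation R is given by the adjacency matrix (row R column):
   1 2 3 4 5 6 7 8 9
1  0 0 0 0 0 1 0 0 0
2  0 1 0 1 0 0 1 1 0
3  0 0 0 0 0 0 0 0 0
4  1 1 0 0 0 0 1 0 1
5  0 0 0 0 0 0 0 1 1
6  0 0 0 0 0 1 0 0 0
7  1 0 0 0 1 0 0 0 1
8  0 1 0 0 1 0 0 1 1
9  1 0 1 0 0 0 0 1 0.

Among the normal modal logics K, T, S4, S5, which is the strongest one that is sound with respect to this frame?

Reflexive (axiom T): no — 1 is not related to itself.
Transitive (axiom 4): no — 2 R 4 and 4 R 1, but not 2 R 1.
Euclidean (axiom 5): no — 2 R 4 and 2 R 8, but not 4 R 8.
So F validates K; T would additionally require R to be reflexive. The strongest is K.

K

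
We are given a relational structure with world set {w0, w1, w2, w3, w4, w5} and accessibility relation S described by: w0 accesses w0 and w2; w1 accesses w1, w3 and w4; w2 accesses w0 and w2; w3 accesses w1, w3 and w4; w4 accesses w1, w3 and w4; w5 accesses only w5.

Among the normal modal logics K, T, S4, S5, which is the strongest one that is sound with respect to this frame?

S5

Reflexive (axiom T): yes — every world is S-related to itself.
Transitive (axiom 4): yes — every two-step S-path is closed by a direct edge.
Euclidean (axiom 5): yes — any two successors of a common world are S-related.
So F validates K, T, S4, S5. The strongest is S5.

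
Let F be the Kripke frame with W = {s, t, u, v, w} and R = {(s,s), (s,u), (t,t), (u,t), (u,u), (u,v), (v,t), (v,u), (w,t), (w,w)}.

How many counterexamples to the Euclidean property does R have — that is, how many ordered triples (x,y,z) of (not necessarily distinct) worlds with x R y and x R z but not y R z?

Enumerating: (s,u,s), (u,t,u), (u,t,v), (u,v,v), (v,t,u), (w,t,w).

6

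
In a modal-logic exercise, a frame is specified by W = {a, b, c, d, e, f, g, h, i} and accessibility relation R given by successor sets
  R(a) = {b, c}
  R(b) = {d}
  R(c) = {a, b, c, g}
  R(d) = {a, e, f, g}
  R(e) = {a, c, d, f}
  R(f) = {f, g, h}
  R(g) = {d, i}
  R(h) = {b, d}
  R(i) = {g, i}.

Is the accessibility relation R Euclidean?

Euclidean: no — a R b and a R c, but not b R c.

No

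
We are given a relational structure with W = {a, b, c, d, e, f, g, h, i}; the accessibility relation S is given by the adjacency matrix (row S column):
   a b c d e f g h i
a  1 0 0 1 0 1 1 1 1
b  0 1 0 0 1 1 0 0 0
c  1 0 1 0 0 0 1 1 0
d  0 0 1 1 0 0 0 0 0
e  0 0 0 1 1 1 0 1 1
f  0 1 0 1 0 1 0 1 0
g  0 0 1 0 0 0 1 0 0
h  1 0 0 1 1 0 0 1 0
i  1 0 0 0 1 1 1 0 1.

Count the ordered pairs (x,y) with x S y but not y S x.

14

Enumerating: (a,d), (a,f), (a,g), (b,e), (c,a), (c,h), (d,c), (e,d), (e,f), (f,d), (f,h), (h,d), (i,f), (i,g).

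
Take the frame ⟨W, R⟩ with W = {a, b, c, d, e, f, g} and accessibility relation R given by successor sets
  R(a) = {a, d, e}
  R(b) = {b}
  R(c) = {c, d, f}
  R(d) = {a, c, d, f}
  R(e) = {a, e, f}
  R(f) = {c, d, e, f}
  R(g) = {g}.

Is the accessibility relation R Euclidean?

Euclidean: no — a R d and a R e, but not d R e.

No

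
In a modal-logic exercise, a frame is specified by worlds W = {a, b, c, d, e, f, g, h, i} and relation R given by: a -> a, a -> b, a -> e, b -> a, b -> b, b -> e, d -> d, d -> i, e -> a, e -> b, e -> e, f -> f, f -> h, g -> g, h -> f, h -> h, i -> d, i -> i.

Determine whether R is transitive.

Transitive: yes — every two-step R-path is closed by a direct edge.

Yes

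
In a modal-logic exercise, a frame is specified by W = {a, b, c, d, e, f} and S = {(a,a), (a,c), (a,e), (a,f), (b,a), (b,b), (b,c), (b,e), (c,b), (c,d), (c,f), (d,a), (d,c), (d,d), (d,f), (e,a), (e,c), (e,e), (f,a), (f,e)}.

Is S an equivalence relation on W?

No

Reflexive: no — c is not related to itself.
Symmetric: no — a S c but not c S a.
Transitive: no — a S c and c S b, but not a S b.
So S is not an equivalence relation.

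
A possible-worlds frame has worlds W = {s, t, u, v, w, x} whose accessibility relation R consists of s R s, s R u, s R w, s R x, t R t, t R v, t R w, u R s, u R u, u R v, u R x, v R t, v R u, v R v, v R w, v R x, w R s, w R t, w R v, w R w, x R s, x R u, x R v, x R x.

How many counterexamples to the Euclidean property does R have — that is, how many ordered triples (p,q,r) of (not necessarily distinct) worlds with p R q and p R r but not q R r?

Enumerating: (s,u,w), (s,w,u), (s,w,x), (s,x,w), (u,s,v), (u,v,s), (v,t,u), (v,t,x), (v,u,t), (v,u,w), (v,w,u), (v,w,x), … and 8 more.
Total: 20.

20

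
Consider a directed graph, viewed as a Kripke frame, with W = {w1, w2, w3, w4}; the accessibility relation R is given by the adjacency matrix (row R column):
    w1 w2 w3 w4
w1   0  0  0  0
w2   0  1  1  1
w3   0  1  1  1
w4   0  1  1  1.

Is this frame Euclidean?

Euclidean: yes — any two successors of a common world are R-related.

Yes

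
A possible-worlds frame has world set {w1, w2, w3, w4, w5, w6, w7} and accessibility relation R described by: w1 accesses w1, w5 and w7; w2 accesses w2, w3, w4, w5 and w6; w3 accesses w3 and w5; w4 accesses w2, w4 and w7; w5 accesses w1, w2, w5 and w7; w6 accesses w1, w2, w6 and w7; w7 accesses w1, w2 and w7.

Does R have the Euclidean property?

Euclidean: no — w1 R w7 and w1 R w5, but not w7 R w5.

No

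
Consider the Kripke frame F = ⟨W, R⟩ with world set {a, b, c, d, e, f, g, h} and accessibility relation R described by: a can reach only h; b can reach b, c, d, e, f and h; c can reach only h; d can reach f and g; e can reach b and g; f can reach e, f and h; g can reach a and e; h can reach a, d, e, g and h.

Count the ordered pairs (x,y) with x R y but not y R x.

Enumerating: (b,c), (b,d), (b,f), (b,h), (c,h), (d,f), (d,g), (f,e), (f,h), (g,a), (h,d), (h,e), (h,g).

13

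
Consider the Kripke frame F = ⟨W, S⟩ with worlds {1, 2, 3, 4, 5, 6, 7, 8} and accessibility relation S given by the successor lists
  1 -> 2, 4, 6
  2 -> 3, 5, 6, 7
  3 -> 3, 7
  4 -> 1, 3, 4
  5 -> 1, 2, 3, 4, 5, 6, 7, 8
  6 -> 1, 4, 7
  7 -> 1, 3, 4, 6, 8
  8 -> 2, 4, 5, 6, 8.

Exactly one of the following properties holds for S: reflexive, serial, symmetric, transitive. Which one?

Reflexive: no — 1 is not related to itself.
Serial: yes — every world has a successor (e.g. 1 S 2).
Symmetric: no — 1 S 2 but not 2 S 1.
Transitive: no — 1 S 2 and 2 S 3, but not 1 S 3.
Only serial holds.

serial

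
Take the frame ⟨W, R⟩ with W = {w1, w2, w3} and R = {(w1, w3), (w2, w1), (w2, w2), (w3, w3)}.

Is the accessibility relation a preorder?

Reflexive: no — w1 is not related to itself.
Transitive: no — w2 R w1 and w1 R w3, but not w2 R w3.
So R is not a preorder.

No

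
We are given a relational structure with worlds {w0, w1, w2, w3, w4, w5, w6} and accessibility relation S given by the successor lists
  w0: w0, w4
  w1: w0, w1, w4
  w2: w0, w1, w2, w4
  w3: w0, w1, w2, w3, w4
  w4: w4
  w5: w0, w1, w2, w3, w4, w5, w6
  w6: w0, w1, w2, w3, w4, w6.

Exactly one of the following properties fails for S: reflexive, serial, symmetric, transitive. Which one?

Reflexive: yes — every world is S-related to itself.
Serial: yes — every world has a successor (e.g. w0 S w0).
Symmetric: no — w0 S w4 but not w4 S w0.
Transitive: yes — every two-step S-path is closed by a direct edge.
Only symmetric fails.

symmetric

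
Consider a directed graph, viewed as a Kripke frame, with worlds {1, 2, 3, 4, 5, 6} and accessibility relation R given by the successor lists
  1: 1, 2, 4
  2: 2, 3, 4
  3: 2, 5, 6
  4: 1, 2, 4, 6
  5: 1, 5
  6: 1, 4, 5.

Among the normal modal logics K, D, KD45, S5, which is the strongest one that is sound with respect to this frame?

D

Serial (axiom D): yes — every world has a successor (e.g. 1 R 1).
Euclidean (axiom 5): no — 2 R 3 and 2 R 4, but not 3 R 4.
Transitive (axiom 4): no — 1 R 2 and 2 R 3, but not 1 R 3.
Reflexive (axiom T): no — 3 is not related to itself.
So F validates K, D; KD45 would additionally require R to be Euclidean and transitive. The strongest is D.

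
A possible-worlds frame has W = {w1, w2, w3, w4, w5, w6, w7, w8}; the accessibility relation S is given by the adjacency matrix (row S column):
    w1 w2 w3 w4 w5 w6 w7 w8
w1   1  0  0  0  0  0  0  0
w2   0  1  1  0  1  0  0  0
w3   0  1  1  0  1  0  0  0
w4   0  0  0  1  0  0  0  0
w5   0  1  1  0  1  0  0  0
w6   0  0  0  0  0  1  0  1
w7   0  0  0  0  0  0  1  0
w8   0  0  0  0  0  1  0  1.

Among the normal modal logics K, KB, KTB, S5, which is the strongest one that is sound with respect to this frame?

S5

Symmetric (axiom B): yes — every pair in S has its reverse in S.
Reflexive (axiom T): yes — every world is S-related to itself.
Euclidean (axiom 5): yes — any two successors of a common world are S-related.
So F validates K, KB, KTB, S5. The strongest is S5.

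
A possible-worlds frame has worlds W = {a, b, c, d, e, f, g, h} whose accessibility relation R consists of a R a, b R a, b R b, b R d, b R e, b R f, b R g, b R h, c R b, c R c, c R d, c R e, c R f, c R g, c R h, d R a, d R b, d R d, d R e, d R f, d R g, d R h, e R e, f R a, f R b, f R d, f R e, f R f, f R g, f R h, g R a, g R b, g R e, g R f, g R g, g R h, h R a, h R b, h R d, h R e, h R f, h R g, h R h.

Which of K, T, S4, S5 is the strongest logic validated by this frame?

T

Reflexive (axiom T): yes — every world is R-related to itself.
Transitive (axiom 4): no — c R b and b R a, but not c R a.
Euclidean (axiom 5): no — b R a and b R d, but not a R d.
So F validates K, T; S4 would additionally require R to be transitive. The strongest is T.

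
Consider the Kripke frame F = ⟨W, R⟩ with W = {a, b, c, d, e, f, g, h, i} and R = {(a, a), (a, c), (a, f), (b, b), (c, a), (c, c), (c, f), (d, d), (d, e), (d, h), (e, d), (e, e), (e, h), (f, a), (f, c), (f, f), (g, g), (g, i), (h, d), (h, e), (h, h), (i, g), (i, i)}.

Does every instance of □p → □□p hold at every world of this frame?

Yes

The schema 4 characterises exactly the transitive frames.
Transitive: yes — every two-step R-path is closed by a direct edge.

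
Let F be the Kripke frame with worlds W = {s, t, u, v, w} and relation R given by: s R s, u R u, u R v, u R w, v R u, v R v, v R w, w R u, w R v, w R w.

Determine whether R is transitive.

Transitive: yes — every two-step R-path is closed by a direct edge.

Yes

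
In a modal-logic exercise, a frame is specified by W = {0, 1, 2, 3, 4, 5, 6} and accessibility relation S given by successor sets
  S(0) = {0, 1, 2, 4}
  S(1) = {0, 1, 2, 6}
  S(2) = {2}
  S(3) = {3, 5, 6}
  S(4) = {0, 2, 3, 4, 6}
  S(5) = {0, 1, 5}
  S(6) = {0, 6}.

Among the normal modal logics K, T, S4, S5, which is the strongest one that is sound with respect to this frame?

T

Reflexive (axiom T): yes — every world is S-related to itself.
Transitive (axiom 4): no — 0 S 1 and 1 S 6, but not 0 S 6.
Euclidean (axiom 5): no — 0 S 1 and 0 S 4, but not 1 S 4.
So F validates K, T; S4 would additionally require S to be transitive. The strongest is T.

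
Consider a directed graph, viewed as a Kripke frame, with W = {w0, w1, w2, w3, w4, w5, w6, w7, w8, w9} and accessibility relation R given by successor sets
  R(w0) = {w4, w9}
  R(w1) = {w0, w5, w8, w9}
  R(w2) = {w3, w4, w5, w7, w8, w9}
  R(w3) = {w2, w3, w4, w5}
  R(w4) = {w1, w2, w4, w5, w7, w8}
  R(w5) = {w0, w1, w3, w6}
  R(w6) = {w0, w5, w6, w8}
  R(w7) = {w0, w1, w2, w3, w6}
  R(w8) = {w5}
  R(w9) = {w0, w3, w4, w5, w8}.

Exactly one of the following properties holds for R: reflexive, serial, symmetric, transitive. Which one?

serial

Reflexive: no — w0 is not related to itself.
Serial: yes — every world has a successor (e.g. w0 R w4).
Symmetric: no — w0 R w4 but not w4 R w0.
Transitive: no — w0 R w4 and w4 R w1, but not w0 R w1.
Only serial holds.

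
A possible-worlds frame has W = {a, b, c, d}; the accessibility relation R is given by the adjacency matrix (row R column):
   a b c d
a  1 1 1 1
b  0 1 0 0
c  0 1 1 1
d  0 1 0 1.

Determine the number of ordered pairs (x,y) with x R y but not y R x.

6

Enumerating: (a,b), (a,c), (a,d), (c,b), (c,d), (d,b).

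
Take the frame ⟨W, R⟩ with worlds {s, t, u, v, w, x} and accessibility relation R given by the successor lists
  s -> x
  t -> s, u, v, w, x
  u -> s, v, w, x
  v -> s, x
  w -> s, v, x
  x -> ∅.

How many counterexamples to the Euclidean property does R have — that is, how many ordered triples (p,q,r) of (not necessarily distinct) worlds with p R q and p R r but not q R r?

Enumerating: (s,x,x), (t,s,s), (t,s,u), (t,s,v), (t,s,w), (t,u,u), (t,v,u), (t,v,v), (t,v,w), (t,w,u), (t,w,w), (t,x,s), … and 23 more.
Total: 35.

35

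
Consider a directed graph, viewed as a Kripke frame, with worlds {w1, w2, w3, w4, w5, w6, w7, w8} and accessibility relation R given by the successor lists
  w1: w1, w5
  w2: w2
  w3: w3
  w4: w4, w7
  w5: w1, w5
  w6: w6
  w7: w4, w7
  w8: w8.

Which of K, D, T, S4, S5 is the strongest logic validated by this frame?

Serial (axiom D): yes — every world has a successor (e.g. w1 R w1).
Reflexive (axiom T): yes — every world is R-related to itself.
Transitive (axiom 4): yes — every two-step R-path is closed by a direct edge.
Euclidean (axiom 5): yes — any two successors of a common world are R-related.
So F validates K, D, T, S4, S5. The strongest is S5.

S5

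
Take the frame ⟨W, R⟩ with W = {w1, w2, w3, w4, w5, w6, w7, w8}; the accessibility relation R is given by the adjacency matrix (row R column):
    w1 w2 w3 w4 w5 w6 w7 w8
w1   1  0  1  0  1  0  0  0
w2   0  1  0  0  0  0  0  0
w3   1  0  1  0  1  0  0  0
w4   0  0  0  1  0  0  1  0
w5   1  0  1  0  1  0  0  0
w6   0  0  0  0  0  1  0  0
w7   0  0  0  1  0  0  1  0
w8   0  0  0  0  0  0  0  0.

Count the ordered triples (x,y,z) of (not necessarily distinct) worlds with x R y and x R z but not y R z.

R is Euclidean; there are no such tuples.

0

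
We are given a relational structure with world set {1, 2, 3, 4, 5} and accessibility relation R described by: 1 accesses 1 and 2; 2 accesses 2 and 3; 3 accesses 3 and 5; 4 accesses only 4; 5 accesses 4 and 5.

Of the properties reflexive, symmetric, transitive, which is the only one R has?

Reflexive: yes — every world is R-related to itself.
Symmetric: no — 1 R 2 but not 2 R 1.
Transitive: no — 1 R 2 and 2 R 3, but not 1 R 3.
Only reflexive holds.

reflexive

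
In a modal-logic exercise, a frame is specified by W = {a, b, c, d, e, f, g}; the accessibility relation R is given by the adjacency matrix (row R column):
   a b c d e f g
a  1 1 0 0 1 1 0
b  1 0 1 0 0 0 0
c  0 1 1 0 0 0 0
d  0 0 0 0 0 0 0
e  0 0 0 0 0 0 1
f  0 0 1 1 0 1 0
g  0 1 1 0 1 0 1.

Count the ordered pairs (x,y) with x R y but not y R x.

Enumerating: (a,e), (a,f), (f,c), (f,d), (g,b), (g,c).

6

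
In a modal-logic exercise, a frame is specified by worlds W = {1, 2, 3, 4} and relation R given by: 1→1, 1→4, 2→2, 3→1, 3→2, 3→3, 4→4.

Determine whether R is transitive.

No

Transitive: no — 3 R 1 and 1 R 4, but not 3 R 4.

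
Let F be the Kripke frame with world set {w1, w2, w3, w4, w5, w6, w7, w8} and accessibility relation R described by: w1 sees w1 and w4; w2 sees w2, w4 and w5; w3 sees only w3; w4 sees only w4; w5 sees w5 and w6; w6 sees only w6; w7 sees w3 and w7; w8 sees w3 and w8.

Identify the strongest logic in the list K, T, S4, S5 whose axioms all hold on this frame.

T

Reflexive (axiom T): yes — every world is R-related to itself.
Transitive (axiom 4): no — w2 R w5 and w5 R w6, but not w2 R w6.
Euclidean (axiom 5): no — w2 R w4 and w2 R w5, but not w4 R w5.
So F validates K, T; S4 would additionally require R to be transitive. The strongest is T.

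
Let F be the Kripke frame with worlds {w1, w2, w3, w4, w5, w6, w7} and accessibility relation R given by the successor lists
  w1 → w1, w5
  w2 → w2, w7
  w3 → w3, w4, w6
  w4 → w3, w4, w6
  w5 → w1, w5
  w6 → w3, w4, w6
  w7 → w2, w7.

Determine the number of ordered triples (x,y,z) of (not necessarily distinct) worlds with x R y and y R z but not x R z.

R is transitive; there are no such tuples.

0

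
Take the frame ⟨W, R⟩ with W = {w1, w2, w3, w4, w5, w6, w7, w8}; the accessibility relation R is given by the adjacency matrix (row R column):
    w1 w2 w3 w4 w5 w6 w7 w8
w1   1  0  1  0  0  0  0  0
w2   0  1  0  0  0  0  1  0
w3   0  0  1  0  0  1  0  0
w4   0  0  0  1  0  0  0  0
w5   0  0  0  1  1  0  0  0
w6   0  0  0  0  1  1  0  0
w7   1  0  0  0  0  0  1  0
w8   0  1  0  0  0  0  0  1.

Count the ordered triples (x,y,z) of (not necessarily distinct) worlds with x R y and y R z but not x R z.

Enumerating: (w1,w3,w6), (w2,w7,w1), (w3,w6,w5), (w6,w5,w4), (w7,w1,w3), (w8,w2,w7).

6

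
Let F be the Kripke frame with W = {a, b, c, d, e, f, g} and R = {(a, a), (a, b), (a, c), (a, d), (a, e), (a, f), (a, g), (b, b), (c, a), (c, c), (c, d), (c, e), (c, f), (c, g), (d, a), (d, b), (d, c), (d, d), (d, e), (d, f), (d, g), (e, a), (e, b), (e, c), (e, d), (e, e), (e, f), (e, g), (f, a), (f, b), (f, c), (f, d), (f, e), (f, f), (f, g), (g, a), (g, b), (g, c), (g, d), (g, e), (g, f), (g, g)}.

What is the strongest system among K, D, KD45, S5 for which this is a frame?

Serial (axiom D): yes — every world has a successor (e.g. a R a).
Euclidean (axiom 5): no — a R b and a R c, but not b R c.
Transitive (axiom 4): no — c R a and a R b, but not c R b.
Reflexive (axiom T): yes — every world is R-related to itself.
So F validates K, D; KD45 would additionally require R to be Euclidean and transitive. The strongest is D.

D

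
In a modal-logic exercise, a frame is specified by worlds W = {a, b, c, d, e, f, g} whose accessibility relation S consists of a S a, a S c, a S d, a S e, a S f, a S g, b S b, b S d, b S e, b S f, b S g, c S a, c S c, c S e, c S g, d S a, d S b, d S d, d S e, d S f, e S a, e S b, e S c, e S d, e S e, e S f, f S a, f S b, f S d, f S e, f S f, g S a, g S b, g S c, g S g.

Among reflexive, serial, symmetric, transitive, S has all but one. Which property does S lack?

Reflexive: yes — every world is S-related to itself.
Serial: yes — every world has a successor (e.g. a S a).
Symmetric: yes — every pair in S has its reverse in S.
Transitive: no — a S d and d S b, but not a S b.
Only transitive fails.

transitive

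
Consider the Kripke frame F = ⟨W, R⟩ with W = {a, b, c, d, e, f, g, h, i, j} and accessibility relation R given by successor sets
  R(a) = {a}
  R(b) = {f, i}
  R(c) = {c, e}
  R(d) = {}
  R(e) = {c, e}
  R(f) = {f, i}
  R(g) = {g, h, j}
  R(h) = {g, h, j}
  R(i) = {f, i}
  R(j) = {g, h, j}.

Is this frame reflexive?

Reflexive: no — b is not related to itself.

No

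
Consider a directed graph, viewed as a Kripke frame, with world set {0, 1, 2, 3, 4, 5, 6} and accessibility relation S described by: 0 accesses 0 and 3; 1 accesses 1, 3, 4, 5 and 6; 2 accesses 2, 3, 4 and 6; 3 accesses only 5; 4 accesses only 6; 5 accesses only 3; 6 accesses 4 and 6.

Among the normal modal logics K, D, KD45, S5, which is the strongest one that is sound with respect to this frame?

D

Serial (axiom D): yes — every world has a successor (e.g. 0 S 0).
Euclidean (axiom 5): no — 1 S 3 and 1 S 4, but not 3 S 4.
Transitive (axiom 4): no — 0 S 3 and 3 S 5, but not 0 S 5.
Reflexive (axiom T): no — 3 is not related to itself.
So F validates K, D; KD45 would additionally require S to be Euclidean and transitive. The strongest is D.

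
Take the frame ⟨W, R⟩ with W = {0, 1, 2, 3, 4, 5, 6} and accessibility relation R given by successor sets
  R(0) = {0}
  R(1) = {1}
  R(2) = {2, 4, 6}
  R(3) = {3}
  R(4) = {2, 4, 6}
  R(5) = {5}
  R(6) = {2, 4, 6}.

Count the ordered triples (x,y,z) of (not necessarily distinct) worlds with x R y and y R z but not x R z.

R is transitive; there are no such tuples.

0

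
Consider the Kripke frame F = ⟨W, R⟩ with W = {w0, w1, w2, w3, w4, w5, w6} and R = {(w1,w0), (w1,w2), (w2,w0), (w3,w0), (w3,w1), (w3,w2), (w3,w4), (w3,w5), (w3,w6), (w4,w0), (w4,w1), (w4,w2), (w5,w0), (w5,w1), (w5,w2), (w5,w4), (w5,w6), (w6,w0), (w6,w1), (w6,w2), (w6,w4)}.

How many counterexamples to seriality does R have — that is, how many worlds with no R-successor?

1

Enumerating: w0.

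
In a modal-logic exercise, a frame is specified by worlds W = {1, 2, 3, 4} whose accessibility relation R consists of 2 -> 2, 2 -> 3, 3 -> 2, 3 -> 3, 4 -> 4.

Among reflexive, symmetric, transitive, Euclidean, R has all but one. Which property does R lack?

reflexive

Reflexive: no — 1 is not related to itself.
Symmetric: yes — every pair in R has its reverse in R.
Transitive: yes — every two-step R-path is closed by a direct edge.
Euclidean: yes — any two successors of a common world are R-related.
Only reflexive fails.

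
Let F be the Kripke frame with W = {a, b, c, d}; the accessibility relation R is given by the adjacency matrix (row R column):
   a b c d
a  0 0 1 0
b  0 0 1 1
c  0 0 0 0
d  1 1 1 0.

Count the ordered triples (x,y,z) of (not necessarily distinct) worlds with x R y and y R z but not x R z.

Enumerating: (b,d,a), (b,d,b), (d,b,d).

3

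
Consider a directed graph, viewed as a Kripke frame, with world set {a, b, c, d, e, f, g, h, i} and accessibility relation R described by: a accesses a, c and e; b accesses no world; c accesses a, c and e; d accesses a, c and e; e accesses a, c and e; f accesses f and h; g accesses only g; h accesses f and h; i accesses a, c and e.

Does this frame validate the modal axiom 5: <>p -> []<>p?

Yes

By correspondence theory, 5 is valid on a frame iff R is Euclidean.
Euclidean: yes — any two successors of a common world are R-related.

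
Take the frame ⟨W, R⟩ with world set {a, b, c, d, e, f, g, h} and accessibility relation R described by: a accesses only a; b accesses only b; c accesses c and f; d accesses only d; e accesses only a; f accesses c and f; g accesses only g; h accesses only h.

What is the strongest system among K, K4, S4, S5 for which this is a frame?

Transitive (axiom 4): yes — every two-step R-path is closed by a direct edge.
Reflexive (axiom T): no — e is not related to itself.
Euclidean (axiom 5): yes — any two successors of a common world are R-related.
So F validates K, K4; S4 would additionally require R to be reflexive. The strongest is K4.

K4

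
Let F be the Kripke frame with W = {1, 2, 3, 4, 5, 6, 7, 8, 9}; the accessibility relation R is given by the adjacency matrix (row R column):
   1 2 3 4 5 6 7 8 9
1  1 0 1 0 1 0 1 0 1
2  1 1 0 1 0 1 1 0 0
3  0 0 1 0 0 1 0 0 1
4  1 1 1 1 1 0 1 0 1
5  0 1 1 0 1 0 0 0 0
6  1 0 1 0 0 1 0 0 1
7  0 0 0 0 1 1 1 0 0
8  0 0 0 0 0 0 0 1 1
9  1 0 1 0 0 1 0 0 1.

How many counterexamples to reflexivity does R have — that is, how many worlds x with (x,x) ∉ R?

0

R is reflexive; there are no such worlds.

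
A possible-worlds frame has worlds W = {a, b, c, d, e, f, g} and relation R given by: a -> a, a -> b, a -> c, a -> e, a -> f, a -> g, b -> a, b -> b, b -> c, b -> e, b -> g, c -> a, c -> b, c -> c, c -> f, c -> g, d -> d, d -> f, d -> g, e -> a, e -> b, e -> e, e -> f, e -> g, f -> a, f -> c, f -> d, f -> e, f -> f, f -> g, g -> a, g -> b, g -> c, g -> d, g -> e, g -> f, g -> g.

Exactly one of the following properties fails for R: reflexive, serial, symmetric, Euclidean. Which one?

Reflexive: yes — every world is R-related to itself.
Serial: yes — every world has a successor (e.g. a R a).
Symmetric: yes — every pair in R has its reverse in R.
Euclidean: no — a R b and a R f, but not b R f.
Only Euclidean fails.

Euclidean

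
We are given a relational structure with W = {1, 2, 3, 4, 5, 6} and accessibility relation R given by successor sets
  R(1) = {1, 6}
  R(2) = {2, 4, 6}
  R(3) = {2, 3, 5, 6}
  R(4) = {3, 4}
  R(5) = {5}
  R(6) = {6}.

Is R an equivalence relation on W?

Reflexive: yes — every world is R-related to itself.
Symmetric: no — 1 R 6 but not 6 R 1.
Transitive: no — 2 R 4 and 4 R 3, but not 2 R 3.
So R is not an equivalence relation.

No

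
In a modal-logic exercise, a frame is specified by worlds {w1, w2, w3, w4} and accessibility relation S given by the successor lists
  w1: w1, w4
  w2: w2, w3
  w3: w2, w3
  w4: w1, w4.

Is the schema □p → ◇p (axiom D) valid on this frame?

Yes

By correspondence theory, D is valid on a frame iff S is serial.
Serial: yes — every world has a successor (e.g. w1 S w1).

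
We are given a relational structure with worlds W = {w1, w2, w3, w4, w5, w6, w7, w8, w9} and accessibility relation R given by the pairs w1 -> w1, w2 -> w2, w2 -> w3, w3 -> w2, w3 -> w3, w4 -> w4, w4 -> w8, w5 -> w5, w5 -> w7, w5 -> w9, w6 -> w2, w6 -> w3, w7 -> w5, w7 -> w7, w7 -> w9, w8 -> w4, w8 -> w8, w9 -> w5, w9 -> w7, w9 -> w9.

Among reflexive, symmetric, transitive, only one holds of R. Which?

transitive

Reflexive: no — w6 is not related to itself.
Symmetric: no — w6 R w2 but not w2 R w6.
Transitive: yes — every two-step R-path is closed by a direct edge.
Only transitive holds.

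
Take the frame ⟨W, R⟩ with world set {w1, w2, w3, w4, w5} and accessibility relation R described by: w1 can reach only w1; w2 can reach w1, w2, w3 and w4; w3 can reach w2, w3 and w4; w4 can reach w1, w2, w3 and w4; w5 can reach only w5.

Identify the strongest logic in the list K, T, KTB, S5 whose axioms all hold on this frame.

T

Reflexive (axiom T): yes — every world is R-related to itself.
Symmetric (axiom B): no — w2 R w1 but not w1 R w2.
Euclidean (axiom 5): no — w2 R w1 and w2 R w3, but not w1 R w3.
So F validates K, T; KTB would additionally require R to be symmetric. The strongest is T.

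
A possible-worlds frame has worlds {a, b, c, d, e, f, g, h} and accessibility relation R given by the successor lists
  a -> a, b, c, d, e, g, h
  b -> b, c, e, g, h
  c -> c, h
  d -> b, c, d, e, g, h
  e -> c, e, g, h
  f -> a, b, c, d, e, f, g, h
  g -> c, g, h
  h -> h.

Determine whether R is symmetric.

No

Symmetric: no — a R b but not b R a.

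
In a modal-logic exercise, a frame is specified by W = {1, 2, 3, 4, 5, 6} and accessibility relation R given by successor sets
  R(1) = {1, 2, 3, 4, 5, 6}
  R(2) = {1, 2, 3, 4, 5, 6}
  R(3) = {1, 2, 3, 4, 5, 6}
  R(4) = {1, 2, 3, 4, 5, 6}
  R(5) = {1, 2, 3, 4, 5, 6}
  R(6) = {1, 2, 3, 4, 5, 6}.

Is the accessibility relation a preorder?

Reflexive: yes — every world is R-related to itself.
Transitive: yes — every two-step R-path is closed by a direct edge.
So R is a preorder.

Yes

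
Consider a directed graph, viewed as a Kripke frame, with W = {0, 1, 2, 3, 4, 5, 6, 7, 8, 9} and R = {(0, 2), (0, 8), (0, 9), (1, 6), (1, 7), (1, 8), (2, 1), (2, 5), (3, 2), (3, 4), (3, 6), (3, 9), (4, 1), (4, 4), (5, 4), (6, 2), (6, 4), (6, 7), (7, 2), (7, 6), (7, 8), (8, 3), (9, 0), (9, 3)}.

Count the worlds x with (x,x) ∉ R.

Enumerating: 0, 1, 2, 3, 5, 6, 7, 8, 9.

9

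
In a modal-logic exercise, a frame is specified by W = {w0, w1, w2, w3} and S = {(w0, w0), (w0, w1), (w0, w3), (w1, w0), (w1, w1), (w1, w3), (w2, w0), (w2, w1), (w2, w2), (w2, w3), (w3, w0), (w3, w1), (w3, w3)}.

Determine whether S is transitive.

Transitive: yes — every two-step S-path is closed by a direct edge.

Yes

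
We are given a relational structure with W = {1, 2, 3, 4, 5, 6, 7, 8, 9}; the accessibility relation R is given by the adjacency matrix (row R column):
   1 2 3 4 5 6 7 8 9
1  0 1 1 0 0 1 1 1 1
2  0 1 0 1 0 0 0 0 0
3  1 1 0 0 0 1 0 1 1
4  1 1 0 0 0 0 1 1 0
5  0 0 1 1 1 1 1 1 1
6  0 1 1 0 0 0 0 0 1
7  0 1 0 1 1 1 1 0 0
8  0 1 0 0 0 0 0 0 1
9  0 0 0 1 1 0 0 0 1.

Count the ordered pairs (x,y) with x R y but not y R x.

21

Enumerating: (1,2), (1,6), (1,7), (1,8), (1,9), (3,2), (3,8), (3,9), (4,1), (4,8), (5,3), (5,4), … and 9 more.
Total: 21.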